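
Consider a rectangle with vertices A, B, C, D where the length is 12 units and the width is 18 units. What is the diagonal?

Using the Pythagorean theorem:
d² = 12² + 18² = 144 + 324 = 468
d = sqrt(468) = 6*sqrt(13)

6*sqrt(13)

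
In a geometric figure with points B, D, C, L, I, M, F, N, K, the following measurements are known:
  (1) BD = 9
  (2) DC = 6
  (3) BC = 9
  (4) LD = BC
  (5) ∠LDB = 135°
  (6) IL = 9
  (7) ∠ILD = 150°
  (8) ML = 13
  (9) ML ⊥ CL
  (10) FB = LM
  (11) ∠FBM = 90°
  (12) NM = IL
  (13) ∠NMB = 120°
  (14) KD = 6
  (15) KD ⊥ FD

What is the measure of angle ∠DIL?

From the given relations: LD = BC = 9.
Step 1: By the law of cosines on triangle ILD: ID² = 9² + 9² − 2·9·9·cos(150°) = 302.3, so ID ≈ 17.39.
Step 2: By the inverse law of cosines on triangle DIL: cos(∠DIL) = (17.39² + 9² − 9²) / (2·17.39·9) = 302.3/312.96 = 0.9659, so ∠DIL = 15°.

Therefore, the measure of angle ∠DIL = 15°.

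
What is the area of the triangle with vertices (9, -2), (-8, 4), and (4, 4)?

Shoelace: Area = (1/2)|9(4-4) + -8(4--2) + 4(-2-4)| = (1/2)(72) = 36

36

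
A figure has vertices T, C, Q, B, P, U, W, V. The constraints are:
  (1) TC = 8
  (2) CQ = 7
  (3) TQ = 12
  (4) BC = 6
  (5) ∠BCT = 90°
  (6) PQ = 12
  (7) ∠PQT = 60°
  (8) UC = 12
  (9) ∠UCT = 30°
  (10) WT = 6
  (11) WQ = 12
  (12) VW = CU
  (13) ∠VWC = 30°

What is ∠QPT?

Step 1: By the law of cosines on triangle PQT: PT² = 12² + 12² − 2·12·12·cos(60°) = 144, so PT = 12.
Step 2: By the inverse law of cosines on triangle QPT: cos(∠QPT) = (12² + 12² − 12²) / (2·12·12) = 144/288 = 0.5, so ∠QPT = 60°.

Therefore, the measure of angle ∠QPT = 60°.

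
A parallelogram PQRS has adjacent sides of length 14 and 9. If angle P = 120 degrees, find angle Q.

Opposite sides of a parallelogram are parallel, so consecutive angles form co-interior angles on a transversal.
Co-interior angles sum to 180°, giving angle Q = 180 - 120 = 60 degrees.

60 degrees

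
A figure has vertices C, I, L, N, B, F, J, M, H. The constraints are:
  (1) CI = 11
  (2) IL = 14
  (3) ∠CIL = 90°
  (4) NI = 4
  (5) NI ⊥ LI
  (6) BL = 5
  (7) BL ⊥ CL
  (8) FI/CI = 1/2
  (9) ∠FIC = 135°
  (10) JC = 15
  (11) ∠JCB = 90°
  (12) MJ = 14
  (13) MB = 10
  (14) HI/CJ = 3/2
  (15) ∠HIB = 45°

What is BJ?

Step 1: By the law of cosines on triangle LIC: LC² = 14² + 11² − 2·14·11·cos(90°) = 317, so LC ≈ 17.8.
Step 2: By the law of cosines on triangle BLC: BC² = 5² + 17.8² − 2·5·17.8·cos(90°) = 342, so BC = 3·√38.
Step 3: By the law of cosines on triangle BCJ: BJ² = (3·√38)² + 15² − 2·3·√38·15·cos(90°) = 567, so BJ = 9·√7.

Therefore, the length of BJ = 9·√7.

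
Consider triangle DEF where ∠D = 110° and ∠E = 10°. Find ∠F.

By the triangle angle sum property, the three interior angles of any triangle add up to 180°.
We know angle D = 110° and angle E = 10°, so their sum is 120°.
Therefore angle F = 180° - 120° = 60°.

60 degrees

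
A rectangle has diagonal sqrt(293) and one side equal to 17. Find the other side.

Using the Pythagorean theorem: d^2 = a^2 + b^2
b^2 = d^2 - a^2
b^2 = 293 - 289
b^2 = 4
b = sqrt(4) = 2

2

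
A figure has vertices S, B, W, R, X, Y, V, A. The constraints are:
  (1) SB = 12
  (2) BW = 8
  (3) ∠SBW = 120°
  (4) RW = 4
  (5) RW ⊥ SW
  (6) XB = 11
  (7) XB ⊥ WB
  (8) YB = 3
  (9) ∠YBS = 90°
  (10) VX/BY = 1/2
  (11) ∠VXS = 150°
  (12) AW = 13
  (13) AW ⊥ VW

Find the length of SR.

Step 1: By the law of cosines on triangle SBW: SW² = 12² + 8² − 2·12·8·cos(120°) = 304, so SW = 4·√19.
Step 2: By the law of cosines on triangle SWR: SR² = (4·√19)² + 4² − 2·4·√19·4·cos(90°) = 320, so SR = 8·√5.

Therefore, the length of SR = 8·√5.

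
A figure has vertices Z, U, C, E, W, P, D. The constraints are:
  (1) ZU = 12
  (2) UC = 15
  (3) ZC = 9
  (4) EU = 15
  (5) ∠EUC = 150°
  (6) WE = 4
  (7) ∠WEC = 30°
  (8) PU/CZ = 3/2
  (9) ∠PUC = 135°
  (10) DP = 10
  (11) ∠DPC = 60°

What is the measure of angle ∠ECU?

Step 1: By the law of cosines on triangle CUE: CE² = 15² + 15² − 2·15·15·cos(150°) = 839.71, so CE ≈ 28.98.
Step 2: By the inverse law of cosines on triangle ECU: cos(∠ECU) = (28.98² + 15² − 15²) / (2·28.98·15) = 839.71/869.33 = 0.9659, so ∠ECU = 15°.

Therefore, the measure of angle ∠ECU = 15°.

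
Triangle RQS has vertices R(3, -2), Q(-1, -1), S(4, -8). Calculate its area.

Shoelace: Area = (1/2)|3(-1--8) + -1(-8--2) + 4(-2--1)| = (1/2)(23) = 23/2

23/2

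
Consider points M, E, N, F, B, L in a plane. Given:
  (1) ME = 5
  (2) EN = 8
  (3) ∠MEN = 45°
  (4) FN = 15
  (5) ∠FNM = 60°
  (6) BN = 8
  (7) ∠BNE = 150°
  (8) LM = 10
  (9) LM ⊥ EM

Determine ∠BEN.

Step 1: By the law of cosines on triangle ENB: EB² = 8² + 8² − 2·8·8·cos(150°) = 238.85, so EB ≈ 15.45.
Step 2: By the inverse law of cosines on triangle BEN: cos(∠BEN) = (15.45² + 8² − 8²) / (2·15.45·8) = 238.85/247.28 = 0.9659, so ∠BEN = 15°.

Therefore, the measure of angle ∠BEN = 15°.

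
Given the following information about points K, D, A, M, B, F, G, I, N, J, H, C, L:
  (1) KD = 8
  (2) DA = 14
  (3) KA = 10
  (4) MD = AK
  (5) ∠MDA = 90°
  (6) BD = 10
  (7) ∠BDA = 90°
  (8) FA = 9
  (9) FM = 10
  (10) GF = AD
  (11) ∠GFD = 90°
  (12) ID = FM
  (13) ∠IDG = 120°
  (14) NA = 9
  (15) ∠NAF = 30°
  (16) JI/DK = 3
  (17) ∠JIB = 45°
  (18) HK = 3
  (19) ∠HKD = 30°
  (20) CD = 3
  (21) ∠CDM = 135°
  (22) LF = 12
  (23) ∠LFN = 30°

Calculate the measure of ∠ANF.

Step 1: By the law of cosines on triangle NAF: NF² = 9² + 9² − 2·9·9·cos(30°) = 21.7, so NF ≈ 4.66.
Step 2: By the inverse law of cosines on triangle ANF: cos(∠ANF) = (9² + 4.66² − 9²) / (2·9·4.66) = 21.7/83.86 = 0.2588, so ∠ANF = 75°.

Therefore, the measure of angle ∠ANF = 75°.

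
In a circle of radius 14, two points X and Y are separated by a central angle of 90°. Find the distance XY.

Drop a perpendicular from the center to the chord, bisecting both the chord and the central angle.
Each half-chord = r sin(θ/2) = 14 sin(45°).
The full chord = 2 × 14 × sin(45°) = 14*sqrt(2).

14*sqrt(2)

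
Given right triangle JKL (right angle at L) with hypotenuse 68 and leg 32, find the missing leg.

Rearranging the Pythagorean theorem to solve for the unknown leg:
leg^2 = hypotenuse^2 - known_leg^2 = 4624 - 1024 = 3600
leg = sqrt(3600) = 60.

60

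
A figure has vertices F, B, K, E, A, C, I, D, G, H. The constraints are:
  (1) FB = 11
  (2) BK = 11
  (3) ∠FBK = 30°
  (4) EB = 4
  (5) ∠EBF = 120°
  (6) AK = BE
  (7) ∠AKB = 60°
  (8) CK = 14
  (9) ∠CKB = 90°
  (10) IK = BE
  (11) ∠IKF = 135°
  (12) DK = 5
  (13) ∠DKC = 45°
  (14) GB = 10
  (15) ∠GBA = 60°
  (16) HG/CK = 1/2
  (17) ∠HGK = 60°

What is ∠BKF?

Step 1: By the law of cosines on triangle KBF: KF² = 11² + 11² − 2·11·11·cos(30°) = 32.42, so KF ≈ 5.69.
Step 2: By the inverse law of cosines on triangle BKF: cos(∠BKF) = (11² + 5.69² − 11²) / (2·11·5.69) = 32.42/125.27 = 0.2588, so ∠BKF = 75°.

Therefore, the measure of angle ∠BKF = 75°.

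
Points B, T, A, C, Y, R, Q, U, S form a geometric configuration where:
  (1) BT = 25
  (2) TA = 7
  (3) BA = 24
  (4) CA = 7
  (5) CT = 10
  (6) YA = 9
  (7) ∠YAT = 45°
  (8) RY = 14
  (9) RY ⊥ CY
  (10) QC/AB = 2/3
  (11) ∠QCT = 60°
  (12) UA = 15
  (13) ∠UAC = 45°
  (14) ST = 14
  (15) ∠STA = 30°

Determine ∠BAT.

Step 1: By the inverse law of cosines on triangle BAT: cos(∠BAT) = (24² + 7² − 25²) / (2·24·7) = 0/336 = 0, so ∠BAT = 90°.

Therefore, the measure of angle ∠BAT = 90°.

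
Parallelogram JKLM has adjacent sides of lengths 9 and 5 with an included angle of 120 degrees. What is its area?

The area of a parallelogram equals the product of two adjacent sides times the sine of the included angle.
This is because the height equals 5 * sin(120°) = 5*sqrt(3)/2.
Area = 9 * 5*sqrt(3)/2 = 45*sqrt(3)/2

45*sqrt(3)/2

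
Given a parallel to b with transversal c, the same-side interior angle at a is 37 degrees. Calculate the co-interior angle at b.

Co-interior angles sum to 180: 180 - 37 = 143 degrees.

143 degrees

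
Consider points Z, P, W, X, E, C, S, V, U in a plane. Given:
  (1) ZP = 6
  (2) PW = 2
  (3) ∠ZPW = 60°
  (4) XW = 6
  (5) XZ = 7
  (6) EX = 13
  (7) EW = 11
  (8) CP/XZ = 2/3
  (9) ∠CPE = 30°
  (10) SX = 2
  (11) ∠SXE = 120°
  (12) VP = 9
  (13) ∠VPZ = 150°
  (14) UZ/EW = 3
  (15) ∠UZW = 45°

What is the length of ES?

Step 1: By the law of cosines on triangle EXS: ES² = 13² + 2² − 2·13·2·cos(120°) = 199, so ES = √199.

Therefore, the length of ES = √199.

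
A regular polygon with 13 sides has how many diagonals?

Each of the 13 vertices connects to 10 non-adjacent vertices via diagonals.
Total connections = 13 × 10 = 130, but each diagonal is counted twice.
Number of diagonals = 130 / 2 = 65.

65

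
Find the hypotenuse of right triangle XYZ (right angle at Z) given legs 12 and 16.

In a right triangle, the square of the hypotenuse equals the sum of the squares of the two legs.
The legs are 12 and 16, so the hypotenuse = sqrt(144 + 256) = sqrt(400) = 20.

20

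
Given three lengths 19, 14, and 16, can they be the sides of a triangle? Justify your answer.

Sort the sides: 14, 16, 19.
It suffices to check that the sum of the two smallest exceeds the largest:
14 + 16 = 30 > 19. ✓
Yes, a valid triangle can be formed.

Yes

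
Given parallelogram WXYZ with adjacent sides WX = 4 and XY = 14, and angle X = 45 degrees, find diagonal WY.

Law of cosines: d^2 = 4^2 + 14^2 - 2(4)(14)cos(45°) = 212 - 56*sqrt(2), so d = 2*sqrt(53 - 14*sqrt(2)).

2*sqrt(53 - 14*sqrt(2))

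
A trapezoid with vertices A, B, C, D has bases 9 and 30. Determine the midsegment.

The midsegment of a trapezoid = (base1 + base2) / 2
midsegment = (9 + 30) / 2
midsegment = 39 / 2
midsegment = 39/2

39/2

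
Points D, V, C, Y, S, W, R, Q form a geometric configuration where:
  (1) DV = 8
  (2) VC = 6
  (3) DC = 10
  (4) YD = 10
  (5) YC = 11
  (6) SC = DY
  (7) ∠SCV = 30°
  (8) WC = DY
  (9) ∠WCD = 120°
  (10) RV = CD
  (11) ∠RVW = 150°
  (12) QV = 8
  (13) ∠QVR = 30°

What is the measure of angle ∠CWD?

From the given relations: WC = DY = 10.
Step 1: By the law of cosines on triangle WCD: WD² = 10² + 10² − 2·10·10·cos(120°) = 300, so WD = 10·√3.
Step 2: By the inverse law of cosines on triangle CWD: cos(∠CWD) = (10² + (10·√3)² − 10²) / (2·10·10·√3) = 300/346.41 = 0.866, so ∠CWD = 30°.

Therefore, the measure of angle ∠CWD = 30°.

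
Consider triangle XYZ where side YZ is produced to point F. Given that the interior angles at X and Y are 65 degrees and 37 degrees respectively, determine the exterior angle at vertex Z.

The interior angle at Z is 180 - 65 - 37 = 78 degrees.
The exterior angle and interior angle at Z are supplementary:
Exterior angle = 180 - 78 = 102 degrees.

102 degrees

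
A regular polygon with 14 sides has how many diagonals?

Each of the 14 vertices connects to 11 non-adjacent vertices via diagonals.
Total connections = 14 × 11 = 154, but each diagonal is counted twice.
Number of diagonals = 154 / 2 = 77.

77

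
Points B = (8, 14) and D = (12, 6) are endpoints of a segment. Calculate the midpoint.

The midpoint is the point halfway along the segment.
Move half the horizontal distance: 8 + (12 - 8)/2 = 8 + 4/2 = 10
Move half the vertical distance: 14 + (6 - 14)/2 = 14 + -8/2 = 10
Midpoint = (10, 10)

(10, 10)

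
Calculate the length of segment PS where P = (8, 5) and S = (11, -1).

d = sqrt((3)^2 + (-6)^2) = sqrt(45) = 3*sqrt(5)

3*sqrt(5)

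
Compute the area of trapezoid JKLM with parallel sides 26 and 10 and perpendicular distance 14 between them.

Area = (26 + 10) * 14 / 2 = 504 / 2 = 252

252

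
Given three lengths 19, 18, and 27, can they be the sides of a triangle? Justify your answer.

Yes.
The triangle inequality requires that the sum of any two sides exceeds the third.
Here 18 + 19 = 37 > 27, so the condition is met.

Yes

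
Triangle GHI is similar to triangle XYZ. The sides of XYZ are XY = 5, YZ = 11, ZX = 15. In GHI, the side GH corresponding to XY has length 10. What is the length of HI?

Since the triangles are similar, the ratio of corresponding sides is constant.
Scale factor k = GH / XY = 10 / 5 = 2
HI = k * YZ = 2 * 11 = 22

22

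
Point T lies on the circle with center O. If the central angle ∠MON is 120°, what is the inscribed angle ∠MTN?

An inscribed angle intercepts an arc from a point on the circle, while the central angle intercepts the same arc from the center.
The inscribed angle is always half the central angle: 120° / 2 = 60°.

60°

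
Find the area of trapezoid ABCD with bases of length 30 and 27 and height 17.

Area = (30 + 27) * 17 / 2 = 969 / 2 = 969/2

969/2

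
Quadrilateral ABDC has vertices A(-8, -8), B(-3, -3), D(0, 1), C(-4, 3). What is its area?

Shoelace: sum of cross terms = 57, Area = (1/2)|57| = 57/2

57/2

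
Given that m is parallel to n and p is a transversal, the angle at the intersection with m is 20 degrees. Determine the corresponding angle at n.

Corresponding angles are equal: 20 degrees.

20 degrees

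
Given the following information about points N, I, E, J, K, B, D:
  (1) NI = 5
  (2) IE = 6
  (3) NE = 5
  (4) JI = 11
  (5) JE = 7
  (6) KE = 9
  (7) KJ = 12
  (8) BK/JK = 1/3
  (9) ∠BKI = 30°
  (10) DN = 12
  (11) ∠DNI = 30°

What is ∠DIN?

Step 1: By the law of cosines on triangle IND: ID² = 5² + 12² − 2·5·12·cos(30°) = 65.08, so ID ≈ 8.07.
Step 2: By the inverse law of cosines on triangle DIN: cos(∠DIN) = (8.07² + 5² − 12²) / (2·8.07·5) = -53.92/80.67 = -0.6684, so ∠DIN = 131.95°.

Therefore, the measure of angle ∠DIN = 131.95°.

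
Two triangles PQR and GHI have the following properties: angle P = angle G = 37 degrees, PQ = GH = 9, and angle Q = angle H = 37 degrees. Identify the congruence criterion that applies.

Consider the given information: angle P = angle G = 37 degrees, PQ = GH = 9, and angle Q = angle H = 37 degrees
This is not SAS or AAS: SAS requires two sides and the included angle between them. AAS requires two angles and a non-included side.
The correct criterion is ASA. Two pairs of corresponding angles and the included side are equal (Angle-Side-Angle).

ASA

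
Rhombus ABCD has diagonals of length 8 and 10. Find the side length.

The diagonals of a rhombus bisect each other at right angles.
Half-diagonals: 8/2 = 4 and 10/2 = 5
side = sqrt(4^2 + 5^2)
side = sqrt(16 + 25)
side = sqrt(41)

sqrt(41)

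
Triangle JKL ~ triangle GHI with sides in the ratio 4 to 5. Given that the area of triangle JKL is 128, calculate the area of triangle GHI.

For similar figures, the area ratio equals the square of the side ratio.
Side ratio (JKL to GHI) = 4:5, so area ratio = 4^2:5^2 = 16:25.
If the area of JKL is 128, then the area of GHI = 128 * (25/16) = 200.

200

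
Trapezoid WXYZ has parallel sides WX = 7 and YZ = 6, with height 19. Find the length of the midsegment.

The midsegment of a trapezoid = (base1 + base2) / 2
midsegment = (7 + 6) / 2
midsegment = 13 / 2
midsegment = 13/2

13/2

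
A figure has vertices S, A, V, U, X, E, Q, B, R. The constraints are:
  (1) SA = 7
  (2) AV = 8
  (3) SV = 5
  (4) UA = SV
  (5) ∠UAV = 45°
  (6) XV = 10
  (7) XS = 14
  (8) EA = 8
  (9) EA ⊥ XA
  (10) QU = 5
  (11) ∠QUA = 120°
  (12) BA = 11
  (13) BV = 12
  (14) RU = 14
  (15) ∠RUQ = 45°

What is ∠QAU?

From the given relations: UA = SV = 5.
Step 1: By the law of cosines on triangle AUQ: AQ² = 5² + 5² − 2·5·5·cos(120°) = 75, so AQ = 5·√3.
Step 2: By the inverse law of cosines on triangle QAU: cos(∠QAU) = ((5·√3)² + 5² − 5²) / (2·5·√3·5) = 75/86.6 = 0.866, so ∠QAU = 30°.

Therefore, the measure of angle ∠QAU = 30°.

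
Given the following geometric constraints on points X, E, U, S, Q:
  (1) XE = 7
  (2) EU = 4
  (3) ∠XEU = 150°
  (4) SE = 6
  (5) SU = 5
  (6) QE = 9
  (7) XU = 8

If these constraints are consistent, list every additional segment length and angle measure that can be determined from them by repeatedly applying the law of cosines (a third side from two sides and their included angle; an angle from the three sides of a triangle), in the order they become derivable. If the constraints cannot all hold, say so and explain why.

These constraints are not satisfiable: (1), (2) and (3) already determine XU: by the law of cosines XU² = 7² + 4² − 2·7·4·cos(150°) = 113.5, so XU ≈ 10.65, which contradicts (7) XU = 8. No planar figure meets all of them, so nothing further can be derived.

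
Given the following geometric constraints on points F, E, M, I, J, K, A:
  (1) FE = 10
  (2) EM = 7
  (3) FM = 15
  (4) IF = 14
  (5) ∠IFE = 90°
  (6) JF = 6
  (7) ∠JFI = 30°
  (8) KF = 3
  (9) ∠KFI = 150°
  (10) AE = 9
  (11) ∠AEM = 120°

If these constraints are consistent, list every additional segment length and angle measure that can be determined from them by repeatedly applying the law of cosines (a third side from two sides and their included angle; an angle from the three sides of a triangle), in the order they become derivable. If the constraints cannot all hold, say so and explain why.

The constraints are consistent. Derivable facts, in order:
After 1 step:
- EI = 2·√74
- IJ ≈ 9.3
- IK ≈ 16.67
- MA = √193
- ∠EFM = 23.07°
- ∠EMF = 34.05°
- ∠FEM = 122.88°
After 2 steps:
- ∠AME = 34.13°
- ∠EAM = 25.87°
- ∠EIF = 35.54°
- ∠FEI = 54.46°
- ∠FIJ = 18.82°
- ∠FIK = 5.16°
- ∠FJI = 131.18°
- ∠FKI = 24.84°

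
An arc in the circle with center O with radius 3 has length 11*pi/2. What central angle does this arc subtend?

θ = 360 × 11*pi/2 / (2π × 3) = 330° (rearranging arc length formula).

330°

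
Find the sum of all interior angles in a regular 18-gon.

The sum of interior angles of an n-sided polygon is (n - 2) * 180.
For n = 18: (18 - 2) * 180 = 16 * 180 = 2880 degrees.

2880 degrees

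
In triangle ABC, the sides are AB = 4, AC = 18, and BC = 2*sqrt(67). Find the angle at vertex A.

When all three sides of a triangle are known, the law of cosines can be rearranged to find any angle.
cos(C) = (a² + b² - c²) / (2ab) gives cos(A) = 1/2.
Taking the inverse cosine: A = 60°.

60°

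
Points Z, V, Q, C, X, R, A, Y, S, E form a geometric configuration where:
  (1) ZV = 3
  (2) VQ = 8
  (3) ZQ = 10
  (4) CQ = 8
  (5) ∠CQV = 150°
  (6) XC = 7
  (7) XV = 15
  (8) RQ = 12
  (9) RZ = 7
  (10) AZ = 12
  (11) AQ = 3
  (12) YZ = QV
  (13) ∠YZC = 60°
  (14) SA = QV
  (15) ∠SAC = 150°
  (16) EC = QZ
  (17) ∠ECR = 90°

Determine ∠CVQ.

Step 1: By the law of cosines on triangle VQC: VC² = 8² + 8² − 2·8·8·cos(150°) = 238.85, so VC ≈ 15.45.
Step 2: By the inverse law of cosines on triangle CVQ: cos(∠CVQ) = (15.45² + 8² − 8²) / (2·15.45·8) = 238.85/247.28 = 0.9659, so ∠CVQ = 15°.

Therefore, the measure of angle ∠CVQ = 15°.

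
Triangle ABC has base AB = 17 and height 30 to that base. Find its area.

A triangle's area is half the area of a rectangle with the same base and height.
Area = (1/2) * 17 * 30 = 255.

255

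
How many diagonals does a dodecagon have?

Each of the 12 vertices connects to 9 non-adjacent vertices via diagonals.
Total connections = 12 × 9 = 108, but each diagonal is counted twice.
Number of diagonals = 108 / 2 = 54.

54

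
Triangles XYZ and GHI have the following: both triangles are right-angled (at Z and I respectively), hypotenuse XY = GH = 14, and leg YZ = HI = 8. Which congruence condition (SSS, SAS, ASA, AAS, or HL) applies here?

Consider the given information: both triangles are right-angled (at Z and I respectively), hypotenuse XY = GH = 14, and leg YZ = HI = 8
This is not SAS or AAS: SAS requires two sides and the included angle between them. AAS requires two angles and a non-included side.
The correct criterion is HL. The hypotenuse and one leg of two right triangles are equal (Hypotenuse-Leg).

HL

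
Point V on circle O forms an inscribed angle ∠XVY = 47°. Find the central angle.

By the inscribed angle theorem, the central angle is twice the inscribed angle.
Central angle = 2 × 47° = 94°

94°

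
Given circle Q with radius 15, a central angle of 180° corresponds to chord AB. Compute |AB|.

Chord length = 2r sin(θ/2)
= 2 × 15 × sin(180°/2)
= 2 × 15 × sin(90°)
= 30

30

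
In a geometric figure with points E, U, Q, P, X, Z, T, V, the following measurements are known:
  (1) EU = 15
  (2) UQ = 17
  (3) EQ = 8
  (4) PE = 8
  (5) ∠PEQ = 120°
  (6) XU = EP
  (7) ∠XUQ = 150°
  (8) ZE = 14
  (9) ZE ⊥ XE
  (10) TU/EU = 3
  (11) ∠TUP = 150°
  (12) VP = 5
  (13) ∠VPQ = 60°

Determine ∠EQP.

Step 1: By the law of cosines on triangle QEP: QP² = 8² + 8² − 2·8·8·cos(120°) = 192, so QP = 8·√3.
Step 2: By the inverse law of cosines on triangle EQP: cos(∠EQP) = (8² + (8·√3)² − 8²) / (2·8·8·√3) = 192/221.7 = 0.866, so ∠EQP = 30°.

Therefore, the measure of angle ∠EQP = 30°.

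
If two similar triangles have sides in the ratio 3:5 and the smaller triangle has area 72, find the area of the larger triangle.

For similar figures, the area ratio equals the square of the side ratio.
Side ratio (the smaller triangle to the larger triangle) = 3:5, so area ratio = 3^2:5^2 = 9:25.
If the area of the smaller triangle is 72, then the area of the larger triangle = 72 * (25/9) = 200.

200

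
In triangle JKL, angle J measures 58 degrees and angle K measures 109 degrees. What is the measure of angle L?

By the triangle angle sum property, the three interior angles of any triangle add up to 180°.
We know angle J = 58° and angle K = 109°, so their sum is 167°.
Therefore angle L = 180° - 167° = 13°.

13 degrees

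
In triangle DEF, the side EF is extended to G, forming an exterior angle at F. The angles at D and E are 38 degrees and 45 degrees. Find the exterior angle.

The interior angle at F is 180 - 38 - 45 = 97 degrees.
The exterior angle and interior angle at F are supplementary:
Exterior angle = 180 - 97 = 83 degrees.

83 degrees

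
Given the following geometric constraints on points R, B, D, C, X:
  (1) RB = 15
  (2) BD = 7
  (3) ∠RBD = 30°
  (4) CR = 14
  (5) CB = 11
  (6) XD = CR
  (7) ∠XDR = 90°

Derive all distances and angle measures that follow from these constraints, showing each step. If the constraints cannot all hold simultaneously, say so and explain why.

The constraints are consistent.

From the given relations:
  XD = CR = 14

Step 1: From RB = 15, BD = 7, and ∠RBD = 30°, by the law of cosines:
  RD² = RB² + BD² - 2·RB·BD·cos(30°) = 225 + 49 - 181.9 = 92.13
  RD ≈ 9.6

Step 2: From RB = 15, RC = 14, BC = 11, by the inverse law of cosines:
  cos(∠BRC) = (RB² + RC² - BC²) / (2·RB·RC)
  ∠BRC = 44.42°

Step 3: From BC = 11, BR = 15, CR = 14, by the inverse law of cosines:
  cos(∠CBR) = (BC² + BR² - CR²) / (2·BC·BR)
  ∠CBR = 62.96°

Step 4: From CB = 11, CR = 14, BR = 15, by the inverse law of cosines:
  cos(∠BCR) = (CB² + CR² - BR²) / (2·CB·CR)
  ∠BCR = 72.62°

Step 5: From RD = 9.6, DX = 14, and ∠RDX = 90°, by the law of cosines:
  RX² = RD² + DX² - 2·RD·DX·cos(90°) = 92.13 + 196 - 0 = 288.1
  RX ≈ 16.97

Step 6: From RB = 15, RD = 9.6, BD = 7, by the inverse law of cosines:
  cos(∠BRD) = (RB² + RD² - BD²) / (2·RB·RD)
  ∠BRD = 21.39°

Step 7: From DB = 7, DR = 9.6, BR = 15, by the inverse law of cosines:
  cos(∠BDR) = (DB² + DR² - BR²) / (2·DB·DR)
  ∠BDR = 128.61°

Step 8: From RD = 9.6, RX = 16.97, DX = 14, by the inverse law of cosines:
  cos(∠DRX) = (RD² + RX² - DX²) / (2·RD·RX)
  ∠DRX = 55.56°

Step 9: From XD = 14, XR = 16.97, DR = 9.6, by the inverse law of cosines:
  cos(∠DXR) = (XD² + XR² - DR²) / (2·XD·XR)
  ∠DXR = 34.44°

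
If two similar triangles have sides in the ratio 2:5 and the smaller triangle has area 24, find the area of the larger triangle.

For similar figures, the area ratio equals the square of the side ratio.
Side ratio (the smaller triangle to the larger triangle) = 2:5, so area ratio = 2^2:5^2 = 4:25.
If the area of the smaller triangle is 24, then the area of the larger triangle = 24 * (25/4) = 150.

150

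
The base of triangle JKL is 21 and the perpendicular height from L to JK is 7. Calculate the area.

Area = (1/2) * base * height
Area = (1/2) * 21 * 7
Area = 147/2

147/2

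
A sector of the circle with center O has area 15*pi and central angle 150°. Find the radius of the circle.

Sector area A = πr² × θ/360, so r² = 360A / (πθ).
r² = 360 × 15*pi / (π × 150)
r² = 36
r = 6

6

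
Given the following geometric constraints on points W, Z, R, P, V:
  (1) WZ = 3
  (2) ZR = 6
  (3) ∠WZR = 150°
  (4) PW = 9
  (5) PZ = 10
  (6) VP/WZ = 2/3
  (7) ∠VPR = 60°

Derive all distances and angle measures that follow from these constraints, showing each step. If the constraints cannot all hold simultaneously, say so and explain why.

The constraints are consistent.

From the given relations:
  VP = 2/3·WZ = 2/3·3 = 2

Step 1: From WZ = 3, ZR = 6, and ∠WZR = 150°, by the law of cosines:
  WR² = WZ² + ZR² - 2·WZ·ZR·cos(150°) = 9 + 36 + 31.18 = 76.18
  WR ≈ 8.73

Step 2: From WP = 9, WZ = 3, PZ = 10, by the inverse law of cosines:
  cos(∠PWZ) = (WP² + WZ² - PZ²) / (2·WP·WZ)
  ∠PWZ = 100.67°

Step 3: From ZP = 10, ZW = 3, PW = 9, by the inverse law of cosines:
  cos(∠PZW) = (ZP² + ZW² - PW²) / (2·ZP·ZW)
  ∠PZW = 62.18°

Step 4: From PW = 9, PZ = 10, WZ = 3, by the inverse law of cosines:
  cos(∠WPZ) = (PW² + PZ² - WZ²) / (2·PW·PZ)
  ∠WPZ = 17.15°

Step 5: From WR = 8.73, WZ = 3, RZ = 6, by the inverse law of cosines:
  cos(∠RWZ) = (WR² + WZ² - RZ²) / (2·WR·WZ)
  ∠RWZ = 20.1°

Step 6: From RW = 8.73, RZ = 6, WZ = 3, by the inverse law of cosines:
  cos(∠WRZ) = (RW² + RZ² - WZ²) / (2·RW·RZ)
  ∠WRZ = 9.9°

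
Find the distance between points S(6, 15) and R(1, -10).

d = sqrt((1 - 6)^2 + (-10 - 15)^2)
d = sqrt(-5^2 + -25^2)
d = sqrt(25 + 625)
d = sqrt(650) = 5*sqrt(26)

5*sqrt(26)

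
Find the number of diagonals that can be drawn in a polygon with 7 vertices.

Total line segments between 7 vertices = C(7,2) = 21.
Subtract the 7 sides: 21 - 7 = 14 diagonals.

14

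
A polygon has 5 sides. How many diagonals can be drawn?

The number of diagonals in an n-gon is n(n - 3)/2.
For n = 5: 5(5 - 3)/2 = 5 × 2 / 2 = 5.

5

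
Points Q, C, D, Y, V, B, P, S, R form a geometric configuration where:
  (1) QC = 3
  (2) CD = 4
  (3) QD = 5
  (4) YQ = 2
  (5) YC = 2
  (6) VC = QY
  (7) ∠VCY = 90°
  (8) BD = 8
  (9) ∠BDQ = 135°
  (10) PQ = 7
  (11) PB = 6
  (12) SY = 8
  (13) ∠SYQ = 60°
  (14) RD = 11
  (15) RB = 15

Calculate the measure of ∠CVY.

From the given relations: VC = QY = 2.
Step 1: By the law of cosines on triangle VCY: VY² = 2² + 2² − 2·2·2·cos(90°) = 8, so VY = 2·√2.
Step 2: By the inverse law of cosines on triangle CVY: cos(∠CVY) = (2² + (2·√2)² − 2²) / (2·2·2·√2) = 8/11.31 = 0.7071, so ∠CVY = 45°.

Therefore, the measure of angle ∠CVY = 45°.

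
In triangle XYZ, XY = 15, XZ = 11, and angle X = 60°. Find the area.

Area = (1/2)(15)(11) sin(60°) = (1/2)(15)(11)(sqrt(3)/2) = 165*sqrt(3)/4

165*sqrt(3)/4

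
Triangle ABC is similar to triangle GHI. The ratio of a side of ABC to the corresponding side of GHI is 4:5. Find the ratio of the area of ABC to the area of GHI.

Area ratio = (side ratio)^2 = (4/5)^2 = 16:25.

16:25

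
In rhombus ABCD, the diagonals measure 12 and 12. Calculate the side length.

In a rhombus, the diagonals bisect each other perpendicularly, creating four congruent right triangles.
Each triangle has legs 6 (half of 12) and 6 (half of 12).
The hypotenuse of each right triangle is a side of the rhombus:
side = sqrt(6^2 + 6^2) = sqrt(72) = 6*sqrt(2)

6*sqrt(2)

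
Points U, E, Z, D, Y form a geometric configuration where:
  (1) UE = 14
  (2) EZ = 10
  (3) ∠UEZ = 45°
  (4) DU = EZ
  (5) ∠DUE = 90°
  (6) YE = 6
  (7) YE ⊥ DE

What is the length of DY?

From the given relations: DU = EZ = 10.
Step 1: By the law of cosines on triangle EUD: ED² = 14² + 10² − 2·14·10·cos(90°) = 296, so ED = 2·√74.
Step 2: By the law of cosines on triangle DEY: DY² = (2·√74)² + 6² − 2·2·√74·6·cos(90°) = 332, so DY = 2·√83.

Therefore, the length of DY = 2·√83.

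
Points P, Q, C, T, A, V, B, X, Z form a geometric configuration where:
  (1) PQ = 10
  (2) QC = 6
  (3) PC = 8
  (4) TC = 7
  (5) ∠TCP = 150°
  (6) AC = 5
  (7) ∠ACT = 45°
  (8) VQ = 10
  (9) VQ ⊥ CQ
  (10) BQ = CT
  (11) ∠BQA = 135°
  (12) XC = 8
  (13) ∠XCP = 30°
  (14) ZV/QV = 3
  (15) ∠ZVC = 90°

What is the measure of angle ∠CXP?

Step 1: By the law of cosines on triangle XCP: XP² = 8² + 8² − 2·8·8·cos(30°) = 17.15, so XP ≈ 4.14.
Step 2: By the inverse law of cosines on triangle CXP: cos(∠CXP) = (8² + 4.14² − 8²) / (2·8·4.14) = 17.15/66.26 = 0.2588, so ∠CXP = 75°.

Therefore, the measure of angle ∠CXP = 75°.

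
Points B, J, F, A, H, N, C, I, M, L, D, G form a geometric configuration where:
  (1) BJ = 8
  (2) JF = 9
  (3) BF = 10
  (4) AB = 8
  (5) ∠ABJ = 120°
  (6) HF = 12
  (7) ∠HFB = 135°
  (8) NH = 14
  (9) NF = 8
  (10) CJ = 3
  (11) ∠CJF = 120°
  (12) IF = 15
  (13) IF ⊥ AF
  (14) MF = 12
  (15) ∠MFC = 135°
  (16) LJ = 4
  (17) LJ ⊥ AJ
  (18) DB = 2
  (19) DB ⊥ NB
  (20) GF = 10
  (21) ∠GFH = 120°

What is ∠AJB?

Step 1: By the law of cosines on triangle JBA: JA² = 8² + 8² − 2·8·8·cos(120°) = 192, so JA = 8·√3.
Step 2: By the inverse law of cosines on triangle AJB: cos(∠AJB) = ((8·√3)² + 8² − 8²) / (2·8·√3·8) = 192/221.7 = 0.866, so ∠AJB = 30°.

Therefore, the measure of angle ∠AJB = 30°.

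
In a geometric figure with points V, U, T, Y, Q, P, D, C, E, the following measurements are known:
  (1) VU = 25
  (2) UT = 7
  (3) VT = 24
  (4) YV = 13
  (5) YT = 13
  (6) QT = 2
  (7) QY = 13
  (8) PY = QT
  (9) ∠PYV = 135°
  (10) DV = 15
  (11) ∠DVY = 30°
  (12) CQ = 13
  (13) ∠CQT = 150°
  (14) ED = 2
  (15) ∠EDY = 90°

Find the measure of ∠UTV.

Step 1: By the inverse law of cosines on triangle UTV: cos(∠UTV) = (7² + 24² − 25²) / (2·7·24) = 0/336 = 0, so ∠UTV = 90°.

Therefore, the measure of angle ∠UTV = 90°.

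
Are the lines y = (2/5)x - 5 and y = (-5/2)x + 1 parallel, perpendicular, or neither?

Slope of line 1: m1 = 2/5
Slope of line 2: m2 = -5/2
m1 * m2 = -1, so perpendicular.

Perpendicular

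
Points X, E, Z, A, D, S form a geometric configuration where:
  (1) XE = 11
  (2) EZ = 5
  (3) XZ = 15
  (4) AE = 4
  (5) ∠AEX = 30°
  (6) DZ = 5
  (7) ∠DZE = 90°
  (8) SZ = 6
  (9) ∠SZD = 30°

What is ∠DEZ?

Step 1: By the law of cosines on triangle EZD: ED² = 5² + 5² − 2·5·5·cos(90°) = 50, so ED = 5·√2.
Step 2: By the inverse law of cosines on triangle DEZ: cos(∠DEZ) = ((5·√2)² + 5² − 5²) / (2·5·√2·5) = 50/70.71 = 0.7071, so ∠DEZ = 45°.

Therefore, the measure of angle ∠DEZ = 45°.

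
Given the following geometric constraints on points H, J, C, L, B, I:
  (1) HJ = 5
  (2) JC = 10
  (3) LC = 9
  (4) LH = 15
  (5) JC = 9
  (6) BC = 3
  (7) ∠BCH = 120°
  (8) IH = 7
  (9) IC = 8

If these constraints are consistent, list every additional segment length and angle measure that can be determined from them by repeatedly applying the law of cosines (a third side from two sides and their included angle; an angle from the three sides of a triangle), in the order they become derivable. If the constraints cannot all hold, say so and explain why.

These constraints are not satisfiable: (2) JC = 10 and (5) JC = 9 assign two different lengths to the same segment. No planar figure meets all of them, so nothing further can be derived.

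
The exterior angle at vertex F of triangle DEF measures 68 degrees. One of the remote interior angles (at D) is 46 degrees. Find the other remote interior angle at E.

The exterior angle theorem states that an exterior angle equals the sum of the two non-adjacent interior angles.
So 68 = 46 + angle E, which gives angle E = 68 - 46 = 22 degrees.

22 degrees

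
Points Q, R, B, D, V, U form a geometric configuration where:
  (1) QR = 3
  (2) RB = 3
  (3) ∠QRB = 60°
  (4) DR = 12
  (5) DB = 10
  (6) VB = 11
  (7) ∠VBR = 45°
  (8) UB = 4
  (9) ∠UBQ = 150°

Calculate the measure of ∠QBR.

Step 1: By the law of cosines on triangle BRQ: BQ² = 3² + 3² − 2·3·3·cos(60°) = 9, so BQ = 3.
Step 2: By the inverse law of cosines on triangle QBR: cos(∠QBR) = (3² + 3² − 3²) / (2·3·3) = 9/18 = 0.5, so ∠QBR = 60°.

Therefore, the measure of angle ∠QBR = 60°.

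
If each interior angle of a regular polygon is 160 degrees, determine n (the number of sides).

The exterior angle is the supplement of the interior angle: 180 - 160 = 20 degrees.
Since the exterior angles of any convex polygon sum to 360 degrees, the number of sides is 360 / 20 = 18.

18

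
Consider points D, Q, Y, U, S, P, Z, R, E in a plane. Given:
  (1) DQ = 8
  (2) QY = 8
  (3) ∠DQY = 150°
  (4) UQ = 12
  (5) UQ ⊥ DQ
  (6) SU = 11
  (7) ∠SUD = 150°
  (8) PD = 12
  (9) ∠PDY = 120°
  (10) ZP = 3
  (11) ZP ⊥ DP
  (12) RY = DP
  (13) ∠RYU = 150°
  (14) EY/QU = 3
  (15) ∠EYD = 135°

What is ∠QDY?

Step 1: By the law of cosines on triangle DQY: DY² = 8² + 8² − 2·8·8·cos(150°) = 238.85, so DY ≈ 15.45.
Step 2: By the inverse law of cosines on triangle QDY: cos(∠QDY) = (8² + 15.45² − 8²) / (2·8·15.45) = 238.85/247.28 = 0.9659, so ∠QDY = 15°.

Therefore, the measure of angle ∠QDY = 15°.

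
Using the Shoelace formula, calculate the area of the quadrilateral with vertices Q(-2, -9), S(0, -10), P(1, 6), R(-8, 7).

Shoelace: sum of cross terms = 171, Area = (1/2)|171| = 171/2

171/2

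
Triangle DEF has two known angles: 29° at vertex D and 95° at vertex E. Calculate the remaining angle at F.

angle F = 180 - 29 - 95 = 56 degrees.

56 degrees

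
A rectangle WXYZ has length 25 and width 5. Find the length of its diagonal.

d = sqrt(25^2 + 5^2) = sqrt(650) = 5*sqrt(26)

5*sqrt(26)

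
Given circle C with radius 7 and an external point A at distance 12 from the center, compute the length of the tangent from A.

Let T be the point of tangency. Then CT ⊥ AT (radius ⊥ tangent).
In right triangle CTA: CA² = CT² + AT²
12² = 7² + AT²
AT² = 95, AT = sqrt(95)

sqrt(95)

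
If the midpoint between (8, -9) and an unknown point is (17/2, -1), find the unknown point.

Using the midpoint formula: M = ((x1 + x2)/2, (y1 + y2)/2)
We know M = (17/2, -1) and D = (8, -9)
For x: 17/2 = (8 + x2)/2, so x2 = 2*17/2 - 8 = 9
For y: -1 = (-9 + y2)/2, so y2 = 2*-1 - -9 = 7
A = (9, 7)

(9, 7)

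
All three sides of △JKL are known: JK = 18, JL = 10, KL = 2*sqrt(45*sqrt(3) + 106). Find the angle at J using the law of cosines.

When all three sides of a triangle are known, the law of cosines can be rearranged to find any angle.
cos(C) = (a² + b² - c²) / (2ab) gives cos(J) = -sqrt(3)/2.
Taking the inverse cosine: J = 150°.

150°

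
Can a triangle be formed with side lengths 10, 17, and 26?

Check all three triangle inequalities:
10 + 17 = 27 > 26 ✓
10 + 26 = 36 > 17 ✓
17 + 26 = 43 > 10 ✓
All conditions hold, so these sides form a valid triangle.

Yes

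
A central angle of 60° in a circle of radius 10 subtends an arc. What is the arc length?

Arc length = 2π(10)(1/6) = 10*pi/3

10*pi/3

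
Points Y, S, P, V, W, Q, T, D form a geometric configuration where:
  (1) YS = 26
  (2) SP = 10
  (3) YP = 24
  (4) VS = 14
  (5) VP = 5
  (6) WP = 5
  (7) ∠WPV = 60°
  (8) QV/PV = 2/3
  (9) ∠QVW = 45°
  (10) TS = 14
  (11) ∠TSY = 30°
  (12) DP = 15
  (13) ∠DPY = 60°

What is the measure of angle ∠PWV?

Step 1: By the law of cosines on triangle WPV: WV² = 5² + 5² − 2·5·5·cos(60°) = 25, so WV = 5.
Step 2: By the inverse law of cosines on triangle PWV: cos(∠PWV) = (5² + 5² − 5²) / (2·5·5) = 25/50 = 0.5, so ∠PWV = 60°.

Therefore, the measure of angle ∠PWV = 60°.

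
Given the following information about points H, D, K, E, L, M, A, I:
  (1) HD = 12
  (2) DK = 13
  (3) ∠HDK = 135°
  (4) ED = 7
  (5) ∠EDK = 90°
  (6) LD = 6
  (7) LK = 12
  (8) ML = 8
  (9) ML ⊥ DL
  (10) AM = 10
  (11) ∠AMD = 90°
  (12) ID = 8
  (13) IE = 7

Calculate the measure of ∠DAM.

Step 1: By the law of cosines on triangle DLM: DM² = 6² + 8² − 2·6·8·cos(90°) = 100, so DM = 10.
Step 2: By the law of cosines on triangle AMD: AD² = 10² + 10² − 2·10·10·cos(90°) = 200, so AD = 10·√2.
Step 3: By the inverse law of cosines on triangle DAM: cos(∠DAM) = ((10·√2)² + 10² − 10²) / (2·10·√2·10) = 200/282.84 = 0.7071, so ∠DAM = 45°.

Therefore, the measure of angle ∠DAM = 45°.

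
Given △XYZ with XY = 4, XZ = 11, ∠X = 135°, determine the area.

Area = (1/2) * XY * XZ * sin(X)
Area = (1/2) * 4 * 11 * sin(135°)
Area = (1/2) * 4 * 11 * sqrt(2)/2
Area = 11*sqrt(2)

11*sqrt(2)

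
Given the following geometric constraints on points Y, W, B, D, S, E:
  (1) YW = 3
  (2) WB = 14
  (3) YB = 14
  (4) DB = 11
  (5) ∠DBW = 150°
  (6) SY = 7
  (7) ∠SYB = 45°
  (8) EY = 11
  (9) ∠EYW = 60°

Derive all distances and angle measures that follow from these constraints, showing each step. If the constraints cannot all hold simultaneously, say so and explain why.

The constraints are consistent.

Step 1: From WB = 14, BD = 11, and ∠WBD = 150°, by the law of cosines:
  WD² = WB² + BD² - 2·WB·BD·cos(150°) = 196 + 121 + 266.7 = 583.7
  WD ≈ 24.16

Step 2: From WY = 3, YE = 11, and ∠WYE = 60°, by the law of cosines:
  WE² = WY² + YE² - 2·WY·YE·cos(60°) = 9 + 121 - 33 = 97
  WE = √97

Step 3: From BY = 14, YS = 7, and ∠BYS = 45°, by the law of cosines:
  BS² = BY² + YS² - 2·BY·YS·cos(45°) = 196 + 49 - 138.6 = 106.4
  BS ≈ 10.32

Step 4: From YB = 14, YW = 3, BW = 14, by the inverse law of cosines:
  cos(∠BYW) = (YB² + YW² - BW²) / (2·YB·YW)
  ∠BYW = 83.85°

Step 5: From WB = 14, WY = 3, BY = 14, by the inverse law of cosines:
  cos(∠BWY) = (WB² + WY² - BY²) / (2·WB·WY)
  ∠BWY = 83.85°

Step 6: From BW = 14, BY = 14, WY = 3, by the inverse law of cosines:
  cos(∠WBY) = (BW² + BY² - WY²) / (2·BW·BY)
  ∠WBY = 12.3°

Step 7: From WB = 14, WD = 24.16, BD = 11, by the inverse law of cosines:
  cos(∠BWD) = (WB² + WD² - BD²) / (2·WB·WD)
  ∠BWD = 13.16°

Step 8: From WE = √97, WY = 3, EY = 11, by the inverse law of cosines:
  cos(∠EWY) = (WE² + WY² - EY²) / (2·WE·WY)
  ∠EWY = 104.7°

Step 9: From BS = 10.32, BY = 14, SY = 7, by the inverse law of cosines:
  cos(∠SBY) = (BS² + BY² - SY²) / (2·BS·BY)
  ∠SBY = 28.68°

Step 10: From DB = 11, DW = 24.16, BW = 14, by the inverse law of cosines:
  cos(∠BDW) = (DB² + DW² - BW²) / (2·DB·DW)
  ∠BDW = 16.84°

Step 11: From SB = 10.32, SY = 7, BY = 14, by the inverse law of cosines:
  cos(∠BSY) = (SB² + SY² - BY²) / (2·SB·SY)
  ∠BSY = 106.32°

Step 12: From EW = √97, EY = 11, WY = 3, by the inverse law of cosines:
  cos(∠WEY) = (EW² + EY² - WY²) / (2·EW·EY)
  ∠WEY = 15.3°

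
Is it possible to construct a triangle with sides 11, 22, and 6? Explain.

No.
The triangle inequality is violated: 11 + 6 = 17 ≤ 22.
These lengths cannot form a triangle.

No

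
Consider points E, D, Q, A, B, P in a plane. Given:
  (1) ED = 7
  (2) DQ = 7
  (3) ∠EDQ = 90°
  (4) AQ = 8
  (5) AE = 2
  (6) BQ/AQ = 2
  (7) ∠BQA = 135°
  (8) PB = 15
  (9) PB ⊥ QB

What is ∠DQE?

Step 1: By the law of cosines on triangle QDE: QE² = 7² + 7² − 2·7·7·cos(90°) = 98, so QE = 7·√2.
Step 2: By the inverse law of cosines on triangle DQE: cos(∠DQE) = (7² + (7·√2)² − 7²) / (2·7·7·√2) = 98/138.59 = 0.7071, so ∠DQE = 45°.

Therefore, the measure of angle ∠DQE = 45°.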